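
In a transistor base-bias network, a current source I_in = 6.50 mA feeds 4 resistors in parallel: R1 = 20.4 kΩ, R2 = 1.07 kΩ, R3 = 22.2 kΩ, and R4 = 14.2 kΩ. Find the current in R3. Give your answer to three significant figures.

I ≈ 0.266 mA

ΣG = 1/20.4 + 1/1.07 + 1/22.2 + 1/14.2 = 1.099.
R3 takes the fraction G_k/ΣG = 0.04505/1.099 = 0.04098, so I = 6.50 × 0.04098 = 0.2664 mA.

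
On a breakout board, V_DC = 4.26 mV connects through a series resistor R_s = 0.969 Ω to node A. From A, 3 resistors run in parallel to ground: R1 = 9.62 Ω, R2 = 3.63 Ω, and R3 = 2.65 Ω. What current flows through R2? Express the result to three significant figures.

Parallel bank: R_p = 1/(1/9.62 + 1/3.63 + 1/2.65) = 1.321 Ω.
V_A = 4.26 × 1.321/2.290 = 2.458 mV.
Branch current I = V_A/R2 = 2.458/3.63 = 0.6771 mA.
(Equivalently: I_total = 1.860 mA, then current-divider fraction G_k/ΣG = 0.3640.)

I ≈ 0.677 mA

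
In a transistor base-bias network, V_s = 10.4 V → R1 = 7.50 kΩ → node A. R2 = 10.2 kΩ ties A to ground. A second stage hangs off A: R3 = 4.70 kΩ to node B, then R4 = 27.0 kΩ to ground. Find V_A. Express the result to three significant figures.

Node A sees R2 in parallel with the series input of stage 2, R3 + R4 = 31.70 kΩ.
Effective lower resistance at A: R2 ‖ 31.70 = 7.717 kΩ.
First divider: V_A = V_s · 7.717/(7.50 + 7.717) = 5.274 V.

V_A ≈ 5.27 V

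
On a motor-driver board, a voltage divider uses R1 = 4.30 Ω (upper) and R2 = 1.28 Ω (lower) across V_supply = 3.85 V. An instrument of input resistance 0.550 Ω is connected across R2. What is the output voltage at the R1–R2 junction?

The load sits in parallel with R2, giving an effective lower resistance R2' = R2·R_L/(R2+R_L) = 0.3847 Ω.
Voltage divider with the loaded lower leg: V_out = 3.85 × 0.3847/(4.30 + 0.3847) = 3.85 × 0.08212 = 0.3162 V.
(Unloaded it would be 0.883 V; the load pulls it down.)

V_out ≈ 0.316 V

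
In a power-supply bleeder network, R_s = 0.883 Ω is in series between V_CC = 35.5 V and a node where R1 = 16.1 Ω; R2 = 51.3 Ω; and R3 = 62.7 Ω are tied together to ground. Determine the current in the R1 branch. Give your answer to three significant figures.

Combine the parallel branches: R_p = (1/16.1 + 1/51.3 + 1/62.7)⁻¹ = 10.25 Ω.
V_A = 35.5 × 10.25/11.13 = 32.68 V.
I(R1) = V_A / R1 = 32.68/16.1 = 2.030 A.
(Check via current divider: I_total = 3.189 A; share G_k/ΣG = 0.6367 → same result.)

I ≈ 2.03 A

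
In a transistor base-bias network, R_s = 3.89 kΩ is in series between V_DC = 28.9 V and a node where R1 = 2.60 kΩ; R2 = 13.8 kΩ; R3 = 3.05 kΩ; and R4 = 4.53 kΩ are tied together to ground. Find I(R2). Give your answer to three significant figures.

I ≈ 0.426 mA

Combine the parallel branches: R_p = (1/2.60 + 1/13.8 + 1/3.05 + 1/4.53)⁻¹ = 0.9943 kΩ.
V_A by voltage divider: V_A = 28.9 × 0.9943/(3.89 + 0.9943) = 5.883 V.
I(R2) = V_A / R2 = 5.883/13.8 = 0.4263 mA.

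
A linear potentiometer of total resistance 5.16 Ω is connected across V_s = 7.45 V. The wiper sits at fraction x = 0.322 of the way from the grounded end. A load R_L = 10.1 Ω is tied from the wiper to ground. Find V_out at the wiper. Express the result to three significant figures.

V_out ≈ 2.16 V

The pot divides into 3.498 Ω above the wiper and 1.662 Ω below.
Lower segment in parallel with the load: 1.662 ‖ 10.1 = 1.427 Ω.
Then V_out = V_s · 1.427/(3.498 + 1.427) = 2.158 V.
(Unloaded: V_out = x·V_s = 2.40 V.)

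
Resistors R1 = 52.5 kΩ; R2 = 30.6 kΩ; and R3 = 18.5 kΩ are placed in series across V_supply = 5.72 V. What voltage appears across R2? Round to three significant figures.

ΣR = 52.5 + 30.6 + 18.5 = 101.6 kΩ.
By the voltage-divider rule, V = 5.72 × 30.60/101.6 = 1.723 V.

V ≈ 1.72 V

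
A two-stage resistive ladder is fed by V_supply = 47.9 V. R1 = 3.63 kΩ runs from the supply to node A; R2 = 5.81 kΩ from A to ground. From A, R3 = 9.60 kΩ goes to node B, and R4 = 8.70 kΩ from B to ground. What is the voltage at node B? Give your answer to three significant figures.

Node A sees R2 in parallel with the series input of stage 2, R3 + R4 = 18.30 kΩ.
R2 ‖ (R3+R4) = 4.410 kΩ.
V_A = 47.9 × 4.410/(3.63 + 4.410) = 26.27 V.
Stage 2 is unloaded, so V_B = V_A · R4/(R3+R4) = 26.27 × 8.70/18.30 = 12.49 V.

V_B ≈ 12.5 V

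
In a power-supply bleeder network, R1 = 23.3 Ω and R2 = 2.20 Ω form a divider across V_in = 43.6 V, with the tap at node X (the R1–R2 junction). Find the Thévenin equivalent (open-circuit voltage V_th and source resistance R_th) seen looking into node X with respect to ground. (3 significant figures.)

V_th ≈ 3.76 V, R_th ≈ 2.01 Ω

Open-circuit (no load on X): V_th = V_in · R2/(R1 + R2) = 43.6 × 2.20/(23.30 + 2.20) = 3.762 V.
Zeroing V_in shorts the top of R1 to ground, so R_th = R1 ‖ R2 = 2.010 Ω.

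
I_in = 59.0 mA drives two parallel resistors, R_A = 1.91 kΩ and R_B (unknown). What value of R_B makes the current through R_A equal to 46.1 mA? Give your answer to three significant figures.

R_B ≈ 6.83 kΩ

Two-branch current divider: I_A = I_in · R_B/(R_A + R_B).
With f = 0.7814, R_B = R_A · f/(1−f) = 1.91 × 3.574 = 6.826 kΩ.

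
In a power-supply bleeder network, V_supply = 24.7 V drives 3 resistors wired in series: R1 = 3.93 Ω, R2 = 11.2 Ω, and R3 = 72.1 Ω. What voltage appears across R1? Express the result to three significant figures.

ΣR = 3.93 + 11.2 + 72.1 = 87.23 Ω.
By the voltage-divider rule, V = 24.7 × 3.930/87.23 = 1.113 V.

V ≈ 1.11 V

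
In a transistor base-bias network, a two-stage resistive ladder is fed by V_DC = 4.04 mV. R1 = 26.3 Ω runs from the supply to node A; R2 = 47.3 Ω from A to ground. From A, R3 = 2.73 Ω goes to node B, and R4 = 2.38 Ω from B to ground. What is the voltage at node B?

V_B ≈ 0.281 mV

Node A sees R2 in parallel with the series input of stage 2, R3 + R4 = 5.110 Ω.
Effective lower resistance at A: R2 ‖ 5.110 = 4.612 Ω.
First divider: V_A = V_DC · 4.612/(26.3 + 4.612) = 0.6027 mV.
Then the unloaded second divider: V_B = V_A × R4/(R3+R4) = 0.6027 × 0.4658 = 0.2807 mV.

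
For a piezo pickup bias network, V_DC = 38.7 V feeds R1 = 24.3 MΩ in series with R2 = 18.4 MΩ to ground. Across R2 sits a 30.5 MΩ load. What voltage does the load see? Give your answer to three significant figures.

V_out ≈ 12.4 V

R2 ‖ R_L = (18.4 × 30.5)/(18.4 + 30.5) = 11.48 MΩ.
Now apply the divider: V_out = 38.7 × 0.3208 = 12.41 V.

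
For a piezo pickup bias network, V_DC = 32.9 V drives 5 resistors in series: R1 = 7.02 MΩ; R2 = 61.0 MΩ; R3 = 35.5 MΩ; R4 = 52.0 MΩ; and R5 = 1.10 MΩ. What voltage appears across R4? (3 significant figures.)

V ≈ 10.9 V

Series total: ΣR = 7.02 + 61.0 + 35.5 + 52.0 + 1.10 = 156.6 MΩ.
V = V_DC · R/ΣR = 32.9 × 0.3320 = 10.92 V.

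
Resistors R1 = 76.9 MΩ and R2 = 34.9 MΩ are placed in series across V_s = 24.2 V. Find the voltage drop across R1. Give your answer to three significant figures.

V ≈ 16.6 V

ΣR = 76.9 + 34.9 = 111.8 MΩ.
V = V_s · R/ΣR = 24.2 × 0.6878 = 16.65 V.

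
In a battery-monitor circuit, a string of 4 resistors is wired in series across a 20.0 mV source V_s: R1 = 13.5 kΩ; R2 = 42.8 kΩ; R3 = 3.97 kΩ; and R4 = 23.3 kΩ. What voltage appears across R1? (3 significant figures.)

ΣR = 13.5 + 42.8 + 3.97 + 23.3 = 83.57 kΩ.
V = V_s · R/ΣR = 20.0 × 0.1615 = 3.231 mV.

V ≈ 3.23 mV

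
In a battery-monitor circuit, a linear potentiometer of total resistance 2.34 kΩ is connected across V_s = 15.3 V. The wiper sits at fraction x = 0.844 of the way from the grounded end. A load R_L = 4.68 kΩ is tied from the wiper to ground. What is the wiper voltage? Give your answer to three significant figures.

Lower segment x·R_p = 1.975 kΩ; upper segment (1−x)·R_p = 0.3650 kΩ.
Lower segment in parallel with the load: 1.975 ‖ 4.68 = 1.389 kΩ.
Then V_out = V_s · 1.389/(0.3650 + 1.389) = 12.12 V.

V_out ≈ 12.1 V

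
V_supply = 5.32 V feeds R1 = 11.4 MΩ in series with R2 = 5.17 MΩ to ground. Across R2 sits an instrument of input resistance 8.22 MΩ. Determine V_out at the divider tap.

V_out ≈ 1.16 V

The load sits in parallel with R2, giving an effective lower resistance R2' = R2·R_L/(R2+R_L) = 3.174 MΩ.
Then V_out = V_supply · R2'/(R1 + R2') = 5.32 × 3.174/14.57 = 1.159 V.
(Unloaded it would be 1.66 V; the load pulls it down.)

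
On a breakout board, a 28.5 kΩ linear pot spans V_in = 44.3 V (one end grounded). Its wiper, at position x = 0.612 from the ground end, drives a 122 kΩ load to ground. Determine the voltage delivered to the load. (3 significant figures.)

Lower segment x·R_p = 17.44 kΩ; upper segment (1−x)·R_p = 11.06 kΩ.
(x·R_p) ‖ R_L = 15.26 kΩ.
Loaded-divider output: V_out = 44.3 × 0.5798 = 25.69 V.

V_out ≈ 25.7 V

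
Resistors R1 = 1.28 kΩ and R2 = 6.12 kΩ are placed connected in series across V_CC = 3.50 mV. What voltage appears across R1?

V ≈ 0.605 mV

Total series resistance ΣR = 1.28 + 6.12 = 7.400 kΩ.
V = V_CC · R/ΣR = 3.50 × 0.1730 = 0.6054 mV.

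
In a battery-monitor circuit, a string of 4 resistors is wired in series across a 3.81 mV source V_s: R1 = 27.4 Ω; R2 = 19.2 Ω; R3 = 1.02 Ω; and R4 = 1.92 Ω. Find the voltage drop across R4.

V ≈ 0.148 mV

Series total: ΣR = 27.4 + 19.2 + 1.02 + 1.92 = 49.54 Ω.
By the voltage-divider rule, V = 3.81 × 1.920/49.54 = 0.1477 mV.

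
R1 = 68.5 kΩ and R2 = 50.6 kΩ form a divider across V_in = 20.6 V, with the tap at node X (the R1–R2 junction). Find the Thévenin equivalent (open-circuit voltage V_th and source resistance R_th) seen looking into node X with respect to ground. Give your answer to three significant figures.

V_th ≈ 8.75 V, R_th ≈ 29.1 kΩ

Open-circuit (no load on X): V_th = V_in · R2/(R1 + R2) = 20.6 × 50.6/(68.50 + 50.6) = 8.752 V.
With V_in suppressed (replaced by a short), R_th = R1 ‖ R2 = (68.50 × 50.6)/(68.50 + 50.6) = 29.10 kΩ.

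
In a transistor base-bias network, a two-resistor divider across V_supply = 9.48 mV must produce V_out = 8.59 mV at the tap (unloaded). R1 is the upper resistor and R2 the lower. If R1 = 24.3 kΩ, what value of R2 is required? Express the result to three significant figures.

R2 ≈ 235 kΩ

The divider ratio is R2/(R1+R2) = 8.59/9.48 = 0.9061.
So R2 = R1 · V_out/(V_supply − V_out) = 24.3 × 8.59/(9.48 − 8.59) = 24.3 × 9.652 = 234.5 kΩ.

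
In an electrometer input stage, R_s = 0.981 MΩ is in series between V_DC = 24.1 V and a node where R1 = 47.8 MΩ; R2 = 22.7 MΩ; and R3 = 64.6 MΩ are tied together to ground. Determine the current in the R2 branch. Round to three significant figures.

Parallel bank: R_p = 1/(1/47.8 + 1/22.7 + 1/64.6) = 12.43 MΩ.
Node voltage V_A = V_DC · R_p/(R_s + R_p) = 24.1 × 0.9268 = 22.34 V.
Branch current I = V_A/R2 = 22.34/22.7 = 0.9840 µA.
(Check via current divider: I_total = 1.797 µA; share G_k/ΣG = 0.5476 → same result.)

I ≈ 0.984 µA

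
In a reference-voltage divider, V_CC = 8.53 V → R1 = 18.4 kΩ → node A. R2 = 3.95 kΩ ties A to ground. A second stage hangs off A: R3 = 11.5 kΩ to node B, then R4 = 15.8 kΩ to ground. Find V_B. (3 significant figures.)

Looking into the second stage from A: R3 + R4 = 27.30 kΩ appears in parallel with R2.
R2 ‖ (R3+R4) = 3.451 kΩ.
So V_A = 8.53 × 0.1579 = 1.347 V.
Then the unloaded second divider: V_B = V_A × R4/(R3+R4) = 1.347 × 0.5788 = 0.7796 V.

V_B ≈ 0.780 V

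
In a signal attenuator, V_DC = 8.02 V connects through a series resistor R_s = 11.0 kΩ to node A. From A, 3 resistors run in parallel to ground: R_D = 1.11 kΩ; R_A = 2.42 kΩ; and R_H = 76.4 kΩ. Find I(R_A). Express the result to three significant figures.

I ≈ 0.212 mA

Parallel bank: R_p = 1/(1/1.11 + 1/2.42 + 1/76.4) = 0.7535 kΩ.
V_A = 8.02 × 0.7535/11.75 = 0.5141 V.
Branch current I = V_A/R_A = 0.5141/2.42 = 0.2124 mA.
(Check via current divider: I_total = 0.6824 mA; share G_k/ΣG = 0.3113 → same result.)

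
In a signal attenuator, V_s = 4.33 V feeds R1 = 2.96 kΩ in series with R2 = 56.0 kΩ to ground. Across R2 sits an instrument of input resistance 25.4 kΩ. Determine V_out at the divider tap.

V_out ≈ 3.70 V

The load sits in parallel with R2, giving an effective lower resistance R2' = R2·R_L/(R2+R_L) = 17.47 kΩ.
Now apply the divider: V_out = 4.33 × 0.8551 = 3.703 V.
(Unloaded it would be 4.11 V; the load pulls it down.)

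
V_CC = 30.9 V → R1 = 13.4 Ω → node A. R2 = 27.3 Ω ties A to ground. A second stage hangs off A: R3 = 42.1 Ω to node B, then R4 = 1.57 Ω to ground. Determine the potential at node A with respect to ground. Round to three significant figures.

Looking into the second stage from A: R3 + R4 = 43.67 Ω appears in parallel with R2.
Effective lower resistance at A: R2 ‖ 43.67 = 16.80 Ω.
So V_A = 30.9 × 0.5563 = 17.19 V.

V_A ≈ 17.2 V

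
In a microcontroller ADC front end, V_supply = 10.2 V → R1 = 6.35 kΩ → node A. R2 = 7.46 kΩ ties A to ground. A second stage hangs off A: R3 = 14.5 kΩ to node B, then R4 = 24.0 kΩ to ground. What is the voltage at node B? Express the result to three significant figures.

V_B ≈ 3.15 V

The second stage (R3 + R4 = 38.50 kΩ) loads node A in parallel with R2.
Effective lower resistance at A: R2 ‖ 38.50 = 6.249 kΩ.
V_A = 10.2 × 6.249/(6.35 + 6.249) = 5.059 V.
Stage 2 is unloaded, so V_B = V_A · R4/(R3+R4) = 5.059 × 24.0/38.50 = 3.154 V.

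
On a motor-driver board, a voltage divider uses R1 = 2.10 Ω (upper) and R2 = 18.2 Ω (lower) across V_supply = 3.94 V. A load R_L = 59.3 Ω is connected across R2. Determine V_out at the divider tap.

V_out ≈ 3.42 V

R2 ‖ R_L = (18.2 × 59.3)/(18.2 + 59.3) = 13.93 Ω.
Voltage divider with the loaded lower leg: V_out = 3.94 × 13.93/(2.10 + 13.93) = 3.94 × 0.8690 = 3.424 V.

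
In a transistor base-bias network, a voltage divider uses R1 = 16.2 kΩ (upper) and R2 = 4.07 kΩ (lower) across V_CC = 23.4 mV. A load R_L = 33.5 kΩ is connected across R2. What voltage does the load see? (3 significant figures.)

The load sits in parallel with R2, giving an effective lower resistance R2' = R2·R_L/(R2+R_L) = 3.629 kΩ.
Voltage divider with the loaded lower leg: V_out = 23.4 × 3.629/(16.2 + 3.629) = 23.4 × 0.1830 = 4.283 mV.
(Unloaded it would be 4.70 mV; the load pulls it down.)

V_out ≈ 4.28 mV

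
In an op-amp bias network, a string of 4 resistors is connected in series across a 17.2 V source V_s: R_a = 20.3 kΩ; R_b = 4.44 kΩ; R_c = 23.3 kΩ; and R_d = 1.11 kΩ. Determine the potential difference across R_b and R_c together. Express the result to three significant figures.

ΣR = 20.3 + 4.44 + 23.3 + 1.11 = 49.15 kΩ.
R_{R_b..R_c} = 4.44 + 23.3 = 27.74 kΩ.
Voltage divider: V = V_s · (27.74 / 49.15) = 17.2 × 0.5644 = 9.708 V.

V ≈ 9.71 V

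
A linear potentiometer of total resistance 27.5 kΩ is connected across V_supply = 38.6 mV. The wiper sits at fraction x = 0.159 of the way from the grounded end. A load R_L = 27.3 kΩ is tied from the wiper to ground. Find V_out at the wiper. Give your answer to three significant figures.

V_out ≈ 5.41 mV

Lower segment x·R_p = 4.373 kΩ; upper segment (1−x)·R_p = 23.13 kΩ.
(x·R_p) ‖ R_L = 3.769 kΩ.
V_out = 38.6 × 3.769/(23.13 + 3.769) = 5.409 mV.
(Unloaded: V_out = x·V_supply = 6.14 mV.)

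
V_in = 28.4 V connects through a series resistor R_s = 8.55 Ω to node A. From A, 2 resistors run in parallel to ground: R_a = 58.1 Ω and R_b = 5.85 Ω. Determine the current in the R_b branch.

I ≈ 1.86 A

Combine the parallel branches: R_p = (1/58.1 + 1/5.85)⁻¹ = 5.315 Ω.
V_A = 28.4 × 5.315/13.86 = 10.89 V.
Branch current I = V_A/R_b = 10.89/5.85 = 1.861 A.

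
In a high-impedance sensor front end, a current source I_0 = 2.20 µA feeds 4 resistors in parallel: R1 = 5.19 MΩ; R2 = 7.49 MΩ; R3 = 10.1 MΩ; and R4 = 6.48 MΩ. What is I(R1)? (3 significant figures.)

ΣG = 1/5.19 + 1/7.49 + 1/10.1 + 1/6.48 = 0.5795.
By the current-divider rule, I = I_0 · G_k/ΣG = 2.20 × 0.3325 = 0.7315 µA.

I ≈ 0.731 µA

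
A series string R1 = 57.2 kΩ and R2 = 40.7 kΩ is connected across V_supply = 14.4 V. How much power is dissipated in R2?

The common current is I = 14.4/97.90 = 0.1471 mA.
P(R2) = I²·R2 = (0.1471)² × 40.7 = 0.8805 mW.

P ≈ 0.881 mW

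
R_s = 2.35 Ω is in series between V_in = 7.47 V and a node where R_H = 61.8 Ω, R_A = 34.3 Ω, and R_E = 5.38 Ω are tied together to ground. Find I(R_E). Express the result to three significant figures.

Equivalent of the parallel group: R_p = 4.325 Ω.
V_A = 7.47 × 4.325/6.675 = 4.840 V.
Branch current I = V_A/R_E = 4.840/5.38 = 0.8997 A.
(Check via current divider: I_total = 1.119 A; share G_k/ΣG = 0.8039 → same result.)

I ≈ 0.900 A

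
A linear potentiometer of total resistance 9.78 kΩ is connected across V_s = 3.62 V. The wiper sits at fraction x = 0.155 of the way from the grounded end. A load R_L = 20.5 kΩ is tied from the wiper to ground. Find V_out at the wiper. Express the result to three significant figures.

V_out ≈ 0.528 V

Lower segment x·R_p = 1.516 kΩ; upper segment (1−x)·R_p = 8.264 kΩ.
(x·R_p) ‖ R_L = 1.412 kΩ.
Then V_out = V_s · 1.412/(8.264 + 1.412) = 0.5281 V.
(Unloaded: V_out = x·V_s = 0.561 V.)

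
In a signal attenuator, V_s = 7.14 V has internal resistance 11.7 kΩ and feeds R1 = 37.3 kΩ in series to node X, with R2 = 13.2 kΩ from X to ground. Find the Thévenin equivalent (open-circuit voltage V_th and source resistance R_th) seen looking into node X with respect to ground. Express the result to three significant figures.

V_th ≈ 1.52 V, R_th ≈ 10.4 kΩ

R1' = 11.7 + 37.3 = 49.00 kΩ (source resistance + R1).
V_th is the unloaded tap voltage: V_s · R2/(R1'+R2) = 7.14 × 0.2122 = 1.515 V.
Looking into X with the source shorted: R_th = R1'·R2/(R1'+R2) = 49.00 × 13.2/62.20 = 10.40 kΩ.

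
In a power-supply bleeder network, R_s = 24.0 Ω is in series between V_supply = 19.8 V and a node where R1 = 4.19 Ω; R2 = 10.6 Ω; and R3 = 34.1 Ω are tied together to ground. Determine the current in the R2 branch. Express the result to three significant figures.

I ≈ 0.193 A

Equivalent of the parallel group: R_p = 2.760 Ω.
V_A by voltage divider: V_A = 19.8 × 2.760/(24.0 + 2.760) = 2.042 V.
Branch current I = V_A/R2 = 2.042/10.6 = 0.1927 A.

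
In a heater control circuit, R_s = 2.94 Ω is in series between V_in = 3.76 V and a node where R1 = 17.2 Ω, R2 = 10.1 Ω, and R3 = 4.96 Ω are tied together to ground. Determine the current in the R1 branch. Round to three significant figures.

Equivalent of the parallel group: R_p = 2.787 Ω.
V_A = 3.76 × 2.787/5.727 = 1.830 V.
Branch current I = V_A/R1 = 1.830/17.2 = 0.1064 A.
(Equivalently: I_total = 0.6565 A, then current-divider fraction G_k/ΣG = 0.1621.)

I ≈ 0.106 A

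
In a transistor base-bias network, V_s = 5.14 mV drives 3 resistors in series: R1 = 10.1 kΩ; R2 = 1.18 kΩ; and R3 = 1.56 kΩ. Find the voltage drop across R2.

V ≈ 0.472 mV

ΣR = 10.1 + 1.18 + 1.56 = 12.84 kΩ.
Voltage divider: V = V_s · (1.180 / 12.84) = 5.14 × 0.09190 = 0.4724 mV.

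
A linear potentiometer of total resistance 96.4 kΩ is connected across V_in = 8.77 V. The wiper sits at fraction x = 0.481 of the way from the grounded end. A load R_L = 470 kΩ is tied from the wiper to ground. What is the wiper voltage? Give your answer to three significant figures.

Lower segment x·R_p = 46.37 kΩ; upper segment (1−x)·R_p = 50.03 kΩ.
R_L loads the lower segment: effective lower R = 42.20 kΩ.
V_out = 8.77 × 42.20/(50.03 + 42.20) = 4.013 V.

V_out ≈ 4.01 V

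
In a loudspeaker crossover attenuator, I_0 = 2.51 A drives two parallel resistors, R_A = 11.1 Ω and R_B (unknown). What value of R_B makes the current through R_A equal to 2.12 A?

In a two-way split, I_A/I_0 = R_B/(R_A + R_B).
With f = 0.8446, R_B = R_A · f/(1−f) = 11.1 × 5.436 = 60.34 Ω.

R_B ≈ 60.3 Ω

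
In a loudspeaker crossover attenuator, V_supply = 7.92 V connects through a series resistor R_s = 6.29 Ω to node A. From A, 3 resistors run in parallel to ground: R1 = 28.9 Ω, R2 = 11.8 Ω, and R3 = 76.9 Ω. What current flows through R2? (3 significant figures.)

I ≈ 0.366 A

Parallel bank: R_p = 1/(1/28.9 + 1/11.8 + 1/76.9) = 7.556 Ω.
V_A = 7.92 × 7.556/13.85 = 4.322 V.
Branch current I = V_A/R2 = 4.322/11.8 = 0.3663 A.
(Equivalently: I_total = 0.5720 A, then current-divider fraction G_k/ΣG = 0.6403.)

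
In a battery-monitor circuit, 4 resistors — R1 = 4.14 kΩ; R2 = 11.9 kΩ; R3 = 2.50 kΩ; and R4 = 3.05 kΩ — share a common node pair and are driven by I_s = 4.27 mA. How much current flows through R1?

I ≈ 0.979 mA

Conductances: ΣG = 1/4.14 + 1/11.9 + 1/2.50 + 1/3.05 = 1.053 (1/kΩ).
R1 takes the fraction G_k/ΣG = 0.2415/1.053 = 0.2293, so I = 4.27 × 0.2293 = 0.9791 mA.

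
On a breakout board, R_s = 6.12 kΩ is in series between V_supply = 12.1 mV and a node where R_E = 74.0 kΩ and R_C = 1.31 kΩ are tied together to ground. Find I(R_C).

Combine the parallel branches: R_p = (1/74.0 + 1/1.31)⁻¹ = 1.287 kΩ.
V_A by voltage divider: V_A = 12.1 × 1.287/(6.12 + 1.287) = 2.103 mV.
I(R_C) = V_A / R_C = 2.103/1.31 = 1.605 µA.

I ≈ 1.61 µA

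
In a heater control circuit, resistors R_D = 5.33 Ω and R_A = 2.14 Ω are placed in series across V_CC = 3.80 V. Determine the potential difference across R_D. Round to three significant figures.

V ≈ 2.71 V

Series total: ΣR = 5.33 + 2.14 = 7.470 Ω.
Voltage divider: V = V_CC · (5.330 / 7.470) = 3.80 × 0.7135 = 2.711 V.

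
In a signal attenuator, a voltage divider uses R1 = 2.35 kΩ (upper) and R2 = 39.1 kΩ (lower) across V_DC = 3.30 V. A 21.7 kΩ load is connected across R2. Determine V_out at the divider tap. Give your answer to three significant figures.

V_out ≈ 2.82 V

The load sits in parallel with R2, giving an effective lower resistance R2' = R2·R_L/(R2+R_L) = 13.96 kΩ.
Now apply the divider: V_out = 3.30 × 0.8559 = 2.824 V.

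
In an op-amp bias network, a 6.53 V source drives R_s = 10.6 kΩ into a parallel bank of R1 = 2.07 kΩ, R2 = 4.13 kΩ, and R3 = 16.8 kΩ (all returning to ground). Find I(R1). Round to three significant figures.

Equivalent of the parallel group: R_p = 1.274 kΩ.
V_A = 6.53 × 1.274/11.87 = 0.7008 V.
I(R1) = V_A / R1 = 0.7008/2.07 = 0.3385 mA.
(Equivalently: I_total = 0.5499 mA, then current-divider fraction G_k/ΣG = 0.6156.)

I ≈ 0.339 mA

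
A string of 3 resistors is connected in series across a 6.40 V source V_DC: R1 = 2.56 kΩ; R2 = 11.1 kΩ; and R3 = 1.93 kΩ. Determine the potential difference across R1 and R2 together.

Total series resistance ΣR = 2.56 + 11.1 + 1.93 = 15.59 kΩ.
R_{R1..R2} = 2.56 + 11.1 = 13.66 kΩ.
V = V_DC · R/ΣR = 6.40 × 0.8762 = 5.608 V.

V ≈ 5.61 V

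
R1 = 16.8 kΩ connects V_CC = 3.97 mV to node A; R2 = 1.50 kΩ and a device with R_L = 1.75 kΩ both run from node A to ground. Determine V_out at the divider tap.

V_out ≈ 0.182 mV

R2 ‖ R_L = (1.50 × 1.75)/(1.50 + 1.75) = 0.8077 kΩ.
Voltage divider with the loaded lower leg: V_out = 3.97 × 0.8077/(16.8 + 0.8077) = 3.97 × 0.04587 = 0.1821 mV.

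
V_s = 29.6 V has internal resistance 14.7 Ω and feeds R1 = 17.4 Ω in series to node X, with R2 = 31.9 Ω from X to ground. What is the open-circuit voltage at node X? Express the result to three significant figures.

R1' = 14.7 + 17.4 = 32.10 Ω (source resistance + R1).
V_th is the unloaded tap voltage: V_s · R2/(R1'+R2) = 29.6 × 0.4984 = 14.75 V.

V_th ≈ 14.8 V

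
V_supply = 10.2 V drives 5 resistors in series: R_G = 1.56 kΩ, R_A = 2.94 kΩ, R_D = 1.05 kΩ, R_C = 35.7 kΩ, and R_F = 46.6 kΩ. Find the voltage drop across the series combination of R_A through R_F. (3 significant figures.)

V ≈ 10.0 V

Total series resistance ΣR = 1.56 + 2.94 + 1.05 + 35.7 + 46.6 = 87.85 kΩ.
R_{R_A..R_F} = 2.94 + 1.05 + 35.7 + 46.6 = 86.29 kΩ.
By the voltage-divider rule, V = 10.2 × 86.29/87.85 = 10.02 V.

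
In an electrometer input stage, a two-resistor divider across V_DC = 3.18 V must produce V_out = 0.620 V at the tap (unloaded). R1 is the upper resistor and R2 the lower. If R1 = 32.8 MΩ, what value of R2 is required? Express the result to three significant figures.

R2 ≈ 7.94 MΩ

Required fraction k = V_out/V_DC = 0.1950.
R2 = R1 · 0.1950/(1 − 0.1950) = 7.944 MΩ.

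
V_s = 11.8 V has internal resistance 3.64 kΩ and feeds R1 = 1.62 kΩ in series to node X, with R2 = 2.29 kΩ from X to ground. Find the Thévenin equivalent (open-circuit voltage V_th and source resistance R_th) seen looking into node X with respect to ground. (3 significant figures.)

R1' = 3.64 + 1.62 = 5.260 kΩ (source resistance + R1).
V_th is the unloaded tap voltage: V_s · R2/(R1'+R2) = 11.8 × 0.3033 = 3.579 V.
Looking into X with the source shorted: R_th = R1'·R2/(R1'+R2) = 5.260 × 2.29/7.550 = 1.595 kΩ.

V_th ≈ 3.58 V, R_th ≈ 1.60 kΩ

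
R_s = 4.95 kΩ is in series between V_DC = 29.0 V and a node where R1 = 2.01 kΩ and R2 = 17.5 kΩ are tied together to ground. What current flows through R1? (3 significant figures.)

Equivalent of the parallel group: R_p = 1.803 kΩ.
Node voltage V_A = V_DC · R_p/(R_s + R_p) = 29.0 × 0.2670 = 7.743 V.
I(R1) = V_A / R1 = 7.743/2.01 = 3.852 mA.
(Check via current divider: I_total = 4.294 mA; share G_k/ΣG = 0.8970 → same result.)

I ≈ 3.85 mA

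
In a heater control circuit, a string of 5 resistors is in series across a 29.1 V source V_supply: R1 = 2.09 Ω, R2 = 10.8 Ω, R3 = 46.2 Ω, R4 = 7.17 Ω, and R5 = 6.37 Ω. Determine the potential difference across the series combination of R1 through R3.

V ≈ 23.7 V

Total series resistance ΣR = 2.09 + 10.8 + 46.2 + 7.17 + 6.37 = 72.63 Ω.
R_{R1..R3} = 2.09 + 10.8 + 46.2 = 59.09 Ω.
By the voltage-divider rule, V = 29.1 × 59.09/72.63 = 23.68 V.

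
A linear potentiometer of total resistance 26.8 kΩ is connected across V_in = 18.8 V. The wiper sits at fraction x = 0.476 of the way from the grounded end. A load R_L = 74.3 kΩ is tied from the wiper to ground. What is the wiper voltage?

The pot divides into 14.04 kΩ above the wiper and 12.76 kΩ below.
(x·R_p) ‖ R_L = 10.89 kΩ.
Then V_out = V_in · 10.89/(14.04 + 10.89) = 8.210 V.
(Unloaded: V_out = x·V_in = 8.95 V.)

V_out ≈ 8.21 V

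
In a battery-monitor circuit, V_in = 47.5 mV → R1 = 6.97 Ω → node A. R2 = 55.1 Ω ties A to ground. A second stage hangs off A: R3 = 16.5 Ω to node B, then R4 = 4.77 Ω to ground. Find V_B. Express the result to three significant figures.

V_B ≈ 7.33 mV

The second stage (R3 + R4 = 21.27 Ω) loads node A in parallel with R2.
R2 ‖ (R3+R4) = 15.35 Ω.
V_A = 47.5 × 15.35/(6.97 + 15.35) = 32.66 mV.
Stage 2 is unloaded, so V_B = V_A · R4/(R3+R4) = 32.66 × 4.77/21.27 = 7.325 mV.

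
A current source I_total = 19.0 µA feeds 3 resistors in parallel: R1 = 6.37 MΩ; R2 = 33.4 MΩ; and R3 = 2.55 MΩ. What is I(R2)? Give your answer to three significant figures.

I ≈ 0.982 µA

Total conductance ΣG = 1/6.37 + 1/33.4 + 1/2.55 = 0.5791 (units of 1/MΩ).
Current divider: I(R2) = I_total · G_k/ΣG = 19.0 × (0.02994/0.5791) = 19.0 × 0.05170 = 0.9824 µA.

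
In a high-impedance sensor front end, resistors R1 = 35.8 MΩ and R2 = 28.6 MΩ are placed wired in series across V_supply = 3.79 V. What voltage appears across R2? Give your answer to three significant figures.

V ≈ 1.68 V

Series total: ΣR = 35.8 + 28.6 = 64.40 MΩ.
By the voltage-divider rule, V = 3.79 × 28.60/64.40 = 1.683 V.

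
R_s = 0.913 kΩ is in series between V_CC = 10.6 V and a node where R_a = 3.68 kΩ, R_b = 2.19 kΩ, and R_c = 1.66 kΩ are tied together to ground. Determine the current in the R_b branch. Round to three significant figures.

Parallel bank: R_p = 1/(1/3.68 + 1/2.19 + 1/1.66) = 0.7514 kΩ.
V_A = 10.6 × 0.7514/1.664 = 4.786 V.
I(R_b) = V_A / R_b = 4.786/2.19 = 2.185 mA.

I ≈ 2.19 mA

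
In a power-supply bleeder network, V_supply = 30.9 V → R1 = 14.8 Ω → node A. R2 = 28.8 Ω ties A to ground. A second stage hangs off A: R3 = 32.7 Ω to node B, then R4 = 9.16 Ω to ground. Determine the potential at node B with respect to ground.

V_B ≈ 3.62 V

Looking into the second stage from A: R3 + R4 = 41.86 Ω appears in parallel with R2.
R2 ‖ (R3+R4) = 17.06 Ω.
So V_A = 30.9 × 0.5355 = 16.55 V.
Then the unloaded second divider: V_B = V_A × R4/(R3+R4) = 16.55 × 0.2188 = 3.621 V.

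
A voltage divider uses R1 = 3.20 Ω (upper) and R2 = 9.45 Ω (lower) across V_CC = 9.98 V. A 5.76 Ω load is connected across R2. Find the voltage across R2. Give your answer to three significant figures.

V_out ≈ 5.27 V

The load sits in parallel with R2, giving an effective lower resistance R2' = R2·R_L/(R2+R_L) = 3.579 Ω.
Then V_out = V_CC · R2'/(R1 + R2') = 9.98 × 3.579/6.779 = 5.269 V.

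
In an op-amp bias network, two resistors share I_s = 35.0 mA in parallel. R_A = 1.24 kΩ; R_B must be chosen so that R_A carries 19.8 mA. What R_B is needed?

R_B ≈ 1.62 kΩ

Two-branch current divider: I_A = I_s · R_B/(R_A + R_B).
With f = 0.5657, R_B = R_A · f/(1−f) = 1.24 × 1.303 = 1.615 kΩ.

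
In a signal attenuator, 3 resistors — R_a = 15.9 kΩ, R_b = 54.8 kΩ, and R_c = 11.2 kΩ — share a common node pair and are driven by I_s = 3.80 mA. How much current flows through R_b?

Conductances: ΣG = 1/15.9 + 1/54.8 + 1/11.2 = 0.1704 (1/kΩ).
By the current-divider rule, I = I_s · G_k/ΣG = 3.80 × 0.1071 = 0.4069 mA.

I ≈ 0.407 mA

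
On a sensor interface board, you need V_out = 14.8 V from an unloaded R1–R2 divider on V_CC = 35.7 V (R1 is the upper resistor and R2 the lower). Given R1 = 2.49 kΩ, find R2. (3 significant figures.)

R2 ≈ 1.76 kΩ

V_out/V_CC = R2/(R1+R2) = 0.4146.
Rearranging, R2 = R1·k/(1−k) = 2.49 × 0.7081 = 1.763 kΩ.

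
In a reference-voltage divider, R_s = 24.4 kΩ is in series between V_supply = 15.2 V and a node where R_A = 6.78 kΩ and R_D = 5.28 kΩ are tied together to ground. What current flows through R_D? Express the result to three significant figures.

Equivalent of the parallel group: R_p = 2.968 kΩ.
Node voltage V_A = V_supply · R_p/(R_s + R_p) = 15.2 × 0.1085 = 1.649 V.
I(R_D) = V_A / R_D = 1.649/5.28 = 0.3122 mA.

I ≈ 0.312 mA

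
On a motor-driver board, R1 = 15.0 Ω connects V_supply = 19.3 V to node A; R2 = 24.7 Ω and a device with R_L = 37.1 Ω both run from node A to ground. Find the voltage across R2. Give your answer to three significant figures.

First combine the lower leg with the load: R2 ‖ R_L = 14.83 Ω.
Voltage divider with the loaded lower leg: V_out = 19.3 × 14.83/(15.0 + 14.83) = 19.3 × 0.4971 = 9.594 V.

V_out ≈ 9.59 V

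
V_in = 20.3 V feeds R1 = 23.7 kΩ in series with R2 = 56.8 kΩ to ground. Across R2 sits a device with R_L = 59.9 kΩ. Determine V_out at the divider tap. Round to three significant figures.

The load sits in parallel with R2, giving an effective lower resistance R2' = R2·R_L/(R2+R_L) = 29.15 kΩ.
Voltage divider with the loaded lower leg: V_out = 20.3 × 29.15/(23.7 + 29.15) = 20.3 × 0.5516 = 11.20 V.
(Unloaded it would be 14.3 V; the load pulls it down.)

V_out ≈ 11.2 V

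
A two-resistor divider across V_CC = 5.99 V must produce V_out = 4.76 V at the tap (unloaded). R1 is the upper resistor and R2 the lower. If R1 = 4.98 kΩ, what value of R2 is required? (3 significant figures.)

The divider ratio is R2/(R1+R2) = 4.76/5.99 = 0.7947.
Rearranging, R2 = R1·k/(1−k) = 4.98 × 3.870 = 19.27 kΩ.

R2 ≈ 19.3 kΩ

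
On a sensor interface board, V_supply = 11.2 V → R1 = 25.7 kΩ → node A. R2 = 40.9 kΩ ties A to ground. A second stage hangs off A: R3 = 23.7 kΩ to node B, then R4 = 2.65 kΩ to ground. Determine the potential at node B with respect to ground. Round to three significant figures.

Node A sees R2 in parallel with the series input of stage 2, R3 + R4 = 26.35 kΩ.
R2 ‖ (R3+R4) = 16.03 kΩ.
So V_A = 11.2 × 0.3841 = 4.302 V.
Then the unloaded second divider: V_B = V_A × R4/(R3+R4) = 4.302 × 0.1006 = 0.4326 V.

V_B ≈ 0.433 V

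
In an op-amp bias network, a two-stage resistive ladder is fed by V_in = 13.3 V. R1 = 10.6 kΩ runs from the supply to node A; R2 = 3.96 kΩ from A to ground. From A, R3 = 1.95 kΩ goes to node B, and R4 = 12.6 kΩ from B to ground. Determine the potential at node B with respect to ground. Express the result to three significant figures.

Node A sees R2 in parallel with the series input of stage 2, R3 + R4 = 14.55 kΩ.
R2 ‖ (R3+R4) = 3.113 kΩ.
First divider: V_A = V_in · 3.113/(10.6 + 3.113) = 3.019 V.
Stage 2 is unloaded, so V_B = V_A · R4/(R3+R4) = 3.019 × 12.6/14.55 = 2.614 V.

V_B ≈ 2.61 V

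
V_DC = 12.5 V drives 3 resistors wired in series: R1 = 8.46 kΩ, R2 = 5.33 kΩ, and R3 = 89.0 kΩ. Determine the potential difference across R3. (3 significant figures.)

Series total: ΣR = 8.46 + 5.33 + 89.0 = 102.8 kΩ.
Voltage divider: V = V_DC · (89.00 / 102.8) = 12.5 × 0.8658 = 10.82 V.

V ≈ 10.8 V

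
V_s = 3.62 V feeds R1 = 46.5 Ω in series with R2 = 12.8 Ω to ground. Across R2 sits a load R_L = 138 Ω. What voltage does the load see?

First combine the lower leg with the load: R2 ‖ R_L = 11.71 Ω.
Now apply the divider: V_out = 3.62 × 0.2012 = 0.7284 V.

V_out ≈ 0.728 V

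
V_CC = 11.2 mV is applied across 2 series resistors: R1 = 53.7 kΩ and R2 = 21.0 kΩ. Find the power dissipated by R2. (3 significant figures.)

P ≈ 0.472 nW

Series current I = V_CC/ΣR = 11.2/74.70 = 0.1499 µA.
V(R2) = I·R = 3.149 mV; P = V·I = 3.149 × 0.1499 = 0.4721 nW.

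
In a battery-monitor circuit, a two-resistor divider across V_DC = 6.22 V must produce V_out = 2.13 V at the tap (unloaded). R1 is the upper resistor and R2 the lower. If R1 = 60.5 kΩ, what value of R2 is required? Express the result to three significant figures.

The divider ratio is R2/(R1+R2) = 2.13/6.22 = 0.3424.
Rearranging, R2 = R1·k/(1−k) = 60.5 × 0.5208 = 31.51 kΩ.

R2 ≈ 31.5 kΩ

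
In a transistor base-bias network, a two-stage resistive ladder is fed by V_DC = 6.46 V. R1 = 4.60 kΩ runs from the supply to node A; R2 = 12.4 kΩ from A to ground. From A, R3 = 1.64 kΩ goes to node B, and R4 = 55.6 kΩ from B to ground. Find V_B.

V_B ≈ 4.32 V

Looking into the second stage from A: R3 + R4 = 57.24 kΩ appears in parallel with R2.
R2 ‖ (R3+R4) = 10.19 kΩ.
First divider: V_A = V_DC · 10.19/(4.60 + 10.19) = 4.451 V.
Then the unloaded second divider: V_B = V_A × R4/(R3+R4) = 4.451 × 0.9713 = 4.324 V.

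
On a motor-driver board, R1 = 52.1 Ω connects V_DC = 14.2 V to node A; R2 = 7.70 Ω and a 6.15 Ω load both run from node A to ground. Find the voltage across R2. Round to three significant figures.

The load sits in parallel with R2, giving an effective lower resistance R2' = R2·R_L/(R2+R_L) = 3.419 Ω.
Now apply the divider: V_out = 14.2 × 0.06158 = 0.8745 V.

V_out ≈ 0.875 V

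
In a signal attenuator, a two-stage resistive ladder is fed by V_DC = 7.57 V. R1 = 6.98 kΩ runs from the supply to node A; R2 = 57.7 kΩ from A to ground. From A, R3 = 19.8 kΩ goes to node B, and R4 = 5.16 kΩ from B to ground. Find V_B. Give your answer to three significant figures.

V_B ≈ 1.12 V

Node A sees R2 in parallel with the series input of stage 2, R3 + R4 = 24.96 kΩ.
Effective lower resistance at A: R2 ‖ 24.96 = 17.42 kΩ.
First divider: V_A = V_DC · 17.42/(6.98 + 17.42) = 5.405 V.
Stage 2 is unloaded, so V_B = V_A · R4/(R3+R4) = 5.405 × 5.16/24.96 = 1.117 V.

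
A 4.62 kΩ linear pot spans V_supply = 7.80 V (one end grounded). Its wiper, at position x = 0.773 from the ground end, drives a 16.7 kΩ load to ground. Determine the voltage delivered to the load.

Lower segment x·R_p = 3.571 kΩ; upper segment (1−x)·R_p = 1.049 kΩ.
R_L loads the lower segment: effective lower R = 2.942 kΩ.
Then V_out = V_supply · 2.942/(1.049 + 2.942) = 5.750 V.

V_out ≈ 5.75 V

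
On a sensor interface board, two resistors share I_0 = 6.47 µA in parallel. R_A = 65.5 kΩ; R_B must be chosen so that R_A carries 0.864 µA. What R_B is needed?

R_B ≈ 10.1 kΩ

Two-branch current divider: I_A = I_0 · R_B/(R_A + R_B).
With f = 0.1335, R_B = R_A · f/(1−f) = 65.5 × 0.1541 = 10.09 kΩ.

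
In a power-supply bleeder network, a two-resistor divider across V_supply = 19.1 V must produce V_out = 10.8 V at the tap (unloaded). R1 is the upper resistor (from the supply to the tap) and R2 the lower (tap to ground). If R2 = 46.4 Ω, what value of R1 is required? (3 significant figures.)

R1 ≈ 35.7 Ω

The divider ratio is R2/(R1+R2) = 10.8/19.1 = 0.5654.
Rearranging, R1 = R2·(1−k)/k = 46.4 × 0.7685 = 35.66 Ω.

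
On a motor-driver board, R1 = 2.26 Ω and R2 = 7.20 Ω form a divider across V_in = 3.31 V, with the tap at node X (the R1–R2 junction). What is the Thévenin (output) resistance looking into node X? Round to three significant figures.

R_th ≈ 1.72 Ω

Looking into X with the source shorted: R_th = R1·R2/(R1+R2) = 2.260 × 7.20/9.460 = 1.720 Ω.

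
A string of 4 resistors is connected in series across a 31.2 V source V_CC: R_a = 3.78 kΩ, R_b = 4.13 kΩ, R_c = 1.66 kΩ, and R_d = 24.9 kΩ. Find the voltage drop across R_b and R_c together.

V ≈ 5.24 V

Total series resistance ΣR = 3.78 + 4.13 + 1.66 + 24.9 = 34.47 kΩ.
R_{R_b..R_c} = 4.13 + 1.66 = 5.790 kΩ.
By the voltage-divider rule, V = 31.2 × 5.790/34.47 = 5.241 V.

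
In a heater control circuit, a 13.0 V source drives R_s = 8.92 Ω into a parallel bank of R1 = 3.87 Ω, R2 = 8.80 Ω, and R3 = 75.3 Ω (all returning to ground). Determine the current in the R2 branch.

I ≈ 0.333 A

Equivalent of the parallel group: R_p = 2.595 Ω.
V_A = 13.0 × 2.595/11.52 = 2.930 V.
I(R2) = V_A / R2 = 2.930/8.80 = 0.3329 A.
(Check via current divider: I_total = 1.129 A; share G_k/ΣG = 0.2949 → same result.)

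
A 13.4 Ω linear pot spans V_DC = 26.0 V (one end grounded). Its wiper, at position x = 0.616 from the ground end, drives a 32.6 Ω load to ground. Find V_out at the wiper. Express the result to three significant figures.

V_out ≈ 14.6 V

Lower segment x·R_p = 8.254 Ω; upper segment (1−x)·R_p = 5.146 Ω.
R_L loads the lower segment: effective lower R = 6.587 Ω.
V_out = 26.0 × 6.587/(5.146 + 6.587) = 14.60 V.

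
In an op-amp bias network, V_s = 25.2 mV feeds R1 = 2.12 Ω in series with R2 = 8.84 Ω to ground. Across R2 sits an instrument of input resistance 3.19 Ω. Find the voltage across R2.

V_out ≈ 13.2 mV

First combine the lower leg with the load: R2 ‖ R_L = 2.344 Ω.
Now apply the divider: V_out = 25.2 × 0.5251 = 13.23 mV.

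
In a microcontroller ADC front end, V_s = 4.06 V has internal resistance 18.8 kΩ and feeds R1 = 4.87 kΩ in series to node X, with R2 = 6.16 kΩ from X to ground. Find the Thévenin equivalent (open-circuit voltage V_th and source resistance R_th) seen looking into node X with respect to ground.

R1' = 18.8 + 4.87 = 23.67 kΩ (source resistance + R1).
With X open, the divider is unloaded: V_th = 4.06 × 6.16/29.83 = 0.8384 V.
Looking into X with the source shorted: R_th = R1'·R2/(R1'+R2) = 23.67 × 6.16/29.83 = 4.888 kΩ.

V_th ≈ 0.838 V, R_th ≈ 4.89 kΩ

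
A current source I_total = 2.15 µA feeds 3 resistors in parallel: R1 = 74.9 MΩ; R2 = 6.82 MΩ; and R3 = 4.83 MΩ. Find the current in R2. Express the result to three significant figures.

I ≈ 0.859 µA

Total conductance ΣG = 1/74.9 + 1/6.82 + 1/4.83 = 0.3670 (units of 1/MΩ).
Current divider: I(R2) = I_total · G_k/ΣG = 2.15 × (0.1466/0.3670) = 2.15 × 0.3995 = 0.8589 µA.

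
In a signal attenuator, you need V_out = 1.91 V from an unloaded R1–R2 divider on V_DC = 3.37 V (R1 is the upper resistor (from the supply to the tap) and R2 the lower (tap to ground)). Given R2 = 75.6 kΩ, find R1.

The divider ratio is R2/(R1+R2) = 1.91/3.37 = 0.5668.
R1 = R2·(1/k − 1) = 75.6 × 0.7644 = 57.79 kΩ.

R1 ≈ 57.8 kΩ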